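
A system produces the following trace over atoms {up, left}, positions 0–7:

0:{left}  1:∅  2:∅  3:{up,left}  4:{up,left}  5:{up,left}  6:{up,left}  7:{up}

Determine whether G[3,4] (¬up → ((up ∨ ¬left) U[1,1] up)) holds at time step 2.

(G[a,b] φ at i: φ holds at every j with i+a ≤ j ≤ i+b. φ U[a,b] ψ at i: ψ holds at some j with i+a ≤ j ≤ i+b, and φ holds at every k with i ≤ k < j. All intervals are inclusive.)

Check (¬up → ((up ∨ ¬left) U[1,1] up)) at every j in [5,6]:
  j=5: antecedent false → ✓
  j=6: antecedent false → ✓
All positions satisfy it → formula holds.

True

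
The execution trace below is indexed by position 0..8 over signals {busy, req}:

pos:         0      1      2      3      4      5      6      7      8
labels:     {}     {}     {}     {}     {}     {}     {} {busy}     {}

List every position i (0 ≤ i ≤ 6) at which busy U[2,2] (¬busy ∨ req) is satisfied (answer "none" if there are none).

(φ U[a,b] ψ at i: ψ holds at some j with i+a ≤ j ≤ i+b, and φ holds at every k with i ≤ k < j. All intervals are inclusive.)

none

Evaluate at each i in [0,6]:
  i=0: ✗ (lhs fails at k=0 before rhs at j=2)
  i=1: ✗ (lhs fails at k=1 before rhs at j=3)
  i=2: ✗ (lhs fails at k=2 before rhs at j=4)
  i=3: ✗ (lhs fails at k=3 before rhs at j=5)
  i=4: ✗ (lhs fails at k=4 before rhs at j=6)
  i=5: ✗ (no rhs in [7,7])
  i=6: ✗ (lhs fails at k=6 before rhs at j=8)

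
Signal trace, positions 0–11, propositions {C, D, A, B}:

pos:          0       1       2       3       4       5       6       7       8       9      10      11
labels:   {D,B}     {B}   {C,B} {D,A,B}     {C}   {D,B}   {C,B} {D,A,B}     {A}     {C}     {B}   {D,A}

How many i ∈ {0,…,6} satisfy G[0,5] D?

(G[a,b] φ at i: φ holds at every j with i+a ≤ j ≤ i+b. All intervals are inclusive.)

0

Evaluate at each i in [0,6]:
  i=0: ✗ (fails at j=1)
  i=1: ✗ (fails at j=1)
  i=2: ✗ (fails at j=2)
  i=3: ✗ (fails at j=4)
  i=4: ✗ (fails at j=4)
  i=5: ✗ (fails at j=6)
  i=6: ✗ (fails at j=6)
Positions where it holds: {} → 0.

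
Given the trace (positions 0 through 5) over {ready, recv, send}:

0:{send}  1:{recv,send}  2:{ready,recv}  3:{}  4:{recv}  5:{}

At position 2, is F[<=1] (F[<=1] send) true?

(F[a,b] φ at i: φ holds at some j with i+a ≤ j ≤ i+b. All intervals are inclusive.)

False

Check F[<=1] send at each j in [2,3]:
  j=2: fails (none in [2,3])
  j=3: fails (none in [3,4])
No position in the window satisfies it → formula fails.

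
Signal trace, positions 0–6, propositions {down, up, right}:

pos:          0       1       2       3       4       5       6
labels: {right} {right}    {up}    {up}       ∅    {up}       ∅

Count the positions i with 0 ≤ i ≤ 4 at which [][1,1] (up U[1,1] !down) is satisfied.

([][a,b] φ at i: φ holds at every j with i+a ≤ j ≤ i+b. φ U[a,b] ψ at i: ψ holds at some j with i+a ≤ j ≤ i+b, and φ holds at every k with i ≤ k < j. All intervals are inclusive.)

Evaluate at each i in [0,4]:
  i=0: ✗ (fails at j=1)
  i=1: ✓ (all of [2,2])
  i=2: ✓ (all of [3,3])
  i=3: ✗ (fails at j=4)
  i=4: ✓ (all of [5,5])
Positions where it holds: {1, 2, 4} → 3.

3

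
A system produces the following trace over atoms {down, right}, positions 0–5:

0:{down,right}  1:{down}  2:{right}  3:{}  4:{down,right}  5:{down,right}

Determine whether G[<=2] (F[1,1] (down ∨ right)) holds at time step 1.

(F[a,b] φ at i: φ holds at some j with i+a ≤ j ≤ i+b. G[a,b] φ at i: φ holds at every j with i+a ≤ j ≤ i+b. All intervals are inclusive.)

Check F[1,1] (down ∨ right) at every j in [1,3]:
  j=1: holds (witness at 2)
  j=2: fails (none in [3,3])
  j=3: holds (witness at 4)
Fails at j=2 → formula fails.

Does not hold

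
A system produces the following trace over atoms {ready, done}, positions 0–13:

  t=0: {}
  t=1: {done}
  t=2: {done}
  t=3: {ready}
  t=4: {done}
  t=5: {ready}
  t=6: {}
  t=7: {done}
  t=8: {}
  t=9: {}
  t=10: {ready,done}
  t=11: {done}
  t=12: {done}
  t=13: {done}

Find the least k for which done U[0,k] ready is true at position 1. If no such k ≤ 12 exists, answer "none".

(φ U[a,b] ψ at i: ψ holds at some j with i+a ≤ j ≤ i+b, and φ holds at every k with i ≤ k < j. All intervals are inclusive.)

Need earliest j ≥ 1 with ready, and done at every k in [1,j-1].
  j=1: rhs fails.
  j=2: rhs fails.
  j=3: rhs holds; lhs holds on [1,2]. k = 2.

2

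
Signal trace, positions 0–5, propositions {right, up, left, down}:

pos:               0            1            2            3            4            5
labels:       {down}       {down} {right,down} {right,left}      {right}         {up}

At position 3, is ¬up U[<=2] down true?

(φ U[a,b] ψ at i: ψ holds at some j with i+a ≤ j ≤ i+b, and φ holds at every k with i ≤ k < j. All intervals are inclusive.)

Does not hold

Need some j in [3,5] with down, and ¬up at every k in [3,j-1].
  j=3: down false.
  j=4: down false.
  j=5: down false.
No j in the window works → until fails.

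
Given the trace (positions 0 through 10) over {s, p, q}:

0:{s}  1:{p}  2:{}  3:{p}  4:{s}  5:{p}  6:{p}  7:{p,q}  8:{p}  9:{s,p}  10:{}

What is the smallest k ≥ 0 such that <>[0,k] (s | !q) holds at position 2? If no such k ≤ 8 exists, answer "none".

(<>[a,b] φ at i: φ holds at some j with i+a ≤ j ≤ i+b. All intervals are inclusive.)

Scan j = 2,3,… for (s | !q):
  j=2: holds
First hit at j=2, so smallest k = 2-2 = 0.

0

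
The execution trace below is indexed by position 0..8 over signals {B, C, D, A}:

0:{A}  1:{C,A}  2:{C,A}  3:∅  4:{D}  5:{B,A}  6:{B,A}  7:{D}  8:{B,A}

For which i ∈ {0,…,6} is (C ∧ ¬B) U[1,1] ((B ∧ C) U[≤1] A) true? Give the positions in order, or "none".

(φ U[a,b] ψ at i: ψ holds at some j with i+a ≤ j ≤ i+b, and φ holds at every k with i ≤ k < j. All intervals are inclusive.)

Evaluate at each i in [0,6]:
  i=0: ✗ (lhs fails at k=0 before rhs at j=1)
  i=1: ✓ (rhs at j=2; lhs holds on [1,1])
  i=2: ✗ (no rhs in [3,3])
  i=3: ✗ (no rhs in [4,4])
  i=4: ✗ (lhs fails at k=4 before rhs at j=5)
  i=5: ✗ (lhs fails at k=5 before rhs at j=6)
  i=6: ✗ (no rhs in [7,7])

1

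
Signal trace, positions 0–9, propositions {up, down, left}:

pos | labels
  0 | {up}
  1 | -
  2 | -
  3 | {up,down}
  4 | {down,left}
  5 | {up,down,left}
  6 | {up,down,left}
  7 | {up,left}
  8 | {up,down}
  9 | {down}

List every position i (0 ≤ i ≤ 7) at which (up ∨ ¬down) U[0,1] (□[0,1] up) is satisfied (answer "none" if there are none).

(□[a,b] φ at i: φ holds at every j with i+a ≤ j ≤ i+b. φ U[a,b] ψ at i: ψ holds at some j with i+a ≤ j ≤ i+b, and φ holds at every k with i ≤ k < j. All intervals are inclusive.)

5, 6, 7

Evaluate at each i in [0,7]:
  i=0: ✗ (no rhs in [0,1])
  i=1: ✗ (no rhs in [1,2])
  i=2: ✗ (no rhs in [2,3])
  i=3: ✗ (no rhs in [3,4])
  i=4: ✗ (lhs fails at k=4 before rhs at j=5)
  i=5: ✓ (rhs at j=5)
  i=6: ✓ (rhs at j=6)
  i=7: ✓ (rhs at j=7)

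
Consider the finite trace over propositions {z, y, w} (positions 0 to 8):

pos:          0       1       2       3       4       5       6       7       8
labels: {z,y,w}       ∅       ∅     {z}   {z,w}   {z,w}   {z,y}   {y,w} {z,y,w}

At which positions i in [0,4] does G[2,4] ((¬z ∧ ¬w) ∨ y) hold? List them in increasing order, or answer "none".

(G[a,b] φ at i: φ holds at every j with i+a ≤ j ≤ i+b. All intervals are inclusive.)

4

Evaluate at each i in [0,4]:
  i=0: ✗ (fails at j=3)
  i=1: ✗ (fails at j=3)
  i=2: ✗ (fails at j=4)
  i=3: ✗ (fails at j=5)
  i=4: ✓ (all of [6,8])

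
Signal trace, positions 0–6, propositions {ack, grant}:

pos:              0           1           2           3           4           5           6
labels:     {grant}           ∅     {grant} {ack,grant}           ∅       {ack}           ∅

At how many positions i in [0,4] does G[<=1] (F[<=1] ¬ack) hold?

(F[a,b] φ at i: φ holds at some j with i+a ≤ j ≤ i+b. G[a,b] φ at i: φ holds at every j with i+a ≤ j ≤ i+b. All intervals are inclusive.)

5

Evaluate at each i in [0,4]:
  i=0: ✓ (all of [0,1])
  i=1: ✓ (all of [1,2])
  i=2: ✓ (all of [2,3])
  i=3: ✓ (all of [3,4])
  i=4: ✓ (all of [4,5])
Positions where it holds: {0, 1, 2, 3, 4} → 5.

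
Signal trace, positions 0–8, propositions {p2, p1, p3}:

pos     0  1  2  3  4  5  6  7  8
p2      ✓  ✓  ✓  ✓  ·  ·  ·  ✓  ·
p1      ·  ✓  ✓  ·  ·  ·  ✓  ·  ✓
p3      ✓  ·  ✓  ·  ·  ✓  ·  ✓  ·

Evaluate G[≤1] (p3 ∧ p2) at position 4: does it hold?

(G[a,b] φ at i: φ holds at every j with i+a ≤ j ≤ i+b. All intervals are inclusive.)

Does not hold

Check (p3 ∧ p2) at every j in [4,5]:
  j=4: false
  j=5: false
Fails at j=4 → formula fails.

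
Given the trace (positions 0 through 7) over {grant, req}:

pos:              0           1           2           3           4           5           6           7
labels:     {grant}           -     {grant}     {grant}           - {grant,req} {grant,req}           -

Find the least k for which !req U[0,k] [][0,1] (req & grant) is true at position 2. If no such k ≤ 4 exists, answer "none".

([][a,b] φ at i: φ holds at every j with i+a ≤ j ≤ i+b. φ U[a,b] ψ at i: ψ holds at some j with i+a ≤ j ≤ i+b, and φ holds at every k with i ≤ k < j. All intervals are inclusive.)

Need earliest j ≥ 2 with [][0,1] (req & grant), and !req at every k in [2,j-1].
  j=2: rhs fails.
  j=3: rhs fails.
  j=4: rhs fails.
  j=5: rhs holds; lhs holds on [2,4]. k = 3.

3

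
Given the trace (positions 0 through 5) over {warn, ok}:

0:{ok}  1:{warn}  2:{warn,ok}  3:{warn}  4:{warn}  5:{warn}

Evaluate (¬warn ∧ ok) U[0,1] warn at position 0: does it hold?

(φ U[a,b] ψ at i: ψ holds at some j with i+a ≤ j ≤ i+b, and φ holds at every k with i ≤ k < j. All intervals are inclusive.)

Need some j in [0,1] with warn, and (¬warn ∧ ok) at every k in [0,j-1].
  j=0: warn false.
  j=1: warn holds; (¬warn ∧ ok) holds at every k in [0,0] → satisfied.

True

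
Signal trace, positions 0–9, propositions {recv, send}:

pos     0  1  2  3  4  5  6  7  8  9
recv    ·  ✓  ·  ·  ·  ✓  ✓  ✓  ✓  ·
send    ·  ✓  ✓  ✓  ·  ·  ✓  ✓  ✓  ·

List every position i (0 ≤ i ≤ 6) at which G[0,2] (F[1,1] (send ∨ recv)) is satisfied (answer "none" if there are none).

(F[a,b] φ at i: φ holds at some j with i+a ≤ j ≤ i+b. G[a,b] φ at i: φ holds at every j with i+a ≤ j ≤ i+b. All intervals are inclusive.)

0, 4, 5

Evaluate at each i in [0,6]:
  i=0: ✓ (all of [0,2])
  i=1: ✗ (fails at j=3)
  i=2: ✗ (fails at j=3)
  i=3: ✗ (fails at j=3)
  i=4: ✓ (all of [4,6])
  i=5: ✓ (all of [5,7])
  i=6: ✗ (fails at j=8)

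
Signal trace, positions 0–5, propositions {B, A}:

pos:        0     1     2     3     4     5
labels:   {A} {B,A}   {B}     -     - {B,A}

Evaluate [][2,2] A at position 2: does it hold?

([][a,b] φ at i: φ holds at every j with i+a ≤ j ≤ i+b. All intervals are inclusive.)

Check A at every j in [4,4]:
  j=4: false
Fails at j=4 → formula fails.

Does not hold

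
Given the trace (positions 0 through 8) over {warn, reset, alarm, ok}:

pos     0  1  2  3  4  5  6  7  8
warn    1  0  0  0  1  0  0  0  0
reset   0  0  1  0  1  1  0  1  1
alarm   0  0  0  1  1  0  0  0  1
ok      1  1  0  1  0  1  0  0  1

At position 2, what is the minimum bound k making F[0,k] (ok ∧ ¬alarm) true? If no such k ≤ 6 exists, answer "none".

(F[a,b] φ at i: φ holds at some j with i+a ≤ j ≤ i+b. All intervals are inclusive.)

Scan j = 2,3,… for (ok ∧ ¬alarm):
  j=2: fails
  j=3: fails
  j=4: fails
  j=5: holds
First hit at j=5, so smallest k = 5-2 = 3.

3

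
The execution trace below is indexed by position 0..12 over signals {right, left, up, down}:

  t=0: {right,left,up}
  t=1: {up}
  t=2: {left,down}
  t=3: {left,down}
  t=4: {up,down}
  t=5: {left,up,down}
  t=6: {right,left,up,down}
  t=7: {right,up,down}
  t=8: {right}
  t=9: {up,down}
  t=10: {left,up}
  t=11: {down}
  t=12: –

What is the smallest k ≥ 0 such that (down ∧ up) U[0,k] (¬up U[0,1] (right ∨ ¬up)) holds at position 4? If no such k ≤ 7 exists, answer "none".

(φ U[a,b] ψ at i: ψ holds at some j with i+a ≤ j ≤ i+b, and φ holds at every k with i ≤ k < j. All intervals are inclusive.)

2

Need earliest j ≥ 4 with (¬up U[0,1] (right ∨ ¬up)), and (down ∧ up) at every k in [4,j-1].
  j=4: rhs fails.
  j=5: rhs fails.
  j=6: rhs holds; lhs holds on [4,5]. k = 2.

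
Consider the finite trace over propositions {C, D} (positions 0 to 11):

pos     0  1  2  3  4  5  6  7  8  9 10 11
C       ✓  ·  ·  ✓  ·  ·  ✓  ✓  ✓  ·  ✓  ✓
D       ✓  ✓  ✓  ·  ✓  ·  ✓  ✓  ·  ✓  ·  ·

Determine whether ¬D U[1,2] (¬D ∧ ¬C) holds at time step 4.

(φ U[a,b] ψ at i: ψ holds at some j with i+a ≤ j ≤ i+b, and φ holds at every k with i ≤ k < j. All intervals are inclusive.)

Need some j in [5,6] with (¬D ∧ ¬C), and ¬D at every k in [4,j-1].
  j=5: (¬D ∧ ¬C) holds, but ¬D fails at k=4 → not this j.
  j=6: (¬D ∧ ¬C) false.
No j in the window works → until fails.

False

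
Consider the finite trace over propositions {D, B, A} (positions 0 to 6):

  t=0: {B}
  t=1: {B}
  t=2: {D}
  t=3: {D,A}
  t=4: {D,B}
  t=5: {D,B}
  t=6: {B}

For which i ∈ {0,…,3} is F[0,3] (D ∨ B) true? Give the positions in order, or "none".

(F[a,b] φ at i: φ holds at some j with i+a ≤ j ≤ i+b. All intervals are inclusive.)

Evaluate at each i in [0,3]:
  i=0: ✓ (witness j=0)
  i=1: ✓ (witness j=1)
  i=2: ✓ (witness j=2)
  i=3: ✓ (witness j=3)

0, 1, 2, 3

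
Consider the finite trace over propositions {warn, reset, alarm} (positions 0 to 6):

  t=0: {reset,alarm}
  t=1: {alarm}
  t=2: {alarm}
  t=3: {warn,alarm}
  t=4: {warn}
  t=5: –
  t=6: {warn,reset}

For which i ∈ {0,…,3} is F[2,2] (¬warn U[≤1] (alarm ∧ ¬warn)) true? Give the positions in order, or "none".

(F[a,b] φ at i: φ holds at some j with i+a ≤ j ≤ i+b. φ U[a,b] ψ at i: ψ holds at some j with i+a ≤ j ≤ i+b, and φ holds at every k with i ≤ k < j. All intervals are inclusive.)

Evaluate at each i in [0,3]:
  i=0: ✓ (witness j=2)
  i=1: ✗ (none in [3,3])
  i=2: ✗ (none in [4,4])
  i=3: ✗ (none in [5,5])

0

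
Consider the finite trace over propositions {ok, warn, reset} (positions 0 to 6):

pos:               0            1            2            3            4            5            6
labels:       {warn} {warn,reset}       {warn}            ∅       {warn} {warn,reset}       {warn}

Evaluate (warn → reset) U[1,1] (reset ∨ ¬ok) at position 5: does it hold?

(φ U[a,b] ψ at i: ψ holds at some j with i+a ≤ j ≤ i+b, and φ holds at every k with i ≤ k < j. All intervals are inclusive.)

Need some j in [6,6] with (reset ∨ ¬ok), and (warn → reset) at every k in [5,j-1].
  j=6: (reset ∨ ¬ok) holds; (warn → reset) holds at every k in [5,5] → satisfied.

Yes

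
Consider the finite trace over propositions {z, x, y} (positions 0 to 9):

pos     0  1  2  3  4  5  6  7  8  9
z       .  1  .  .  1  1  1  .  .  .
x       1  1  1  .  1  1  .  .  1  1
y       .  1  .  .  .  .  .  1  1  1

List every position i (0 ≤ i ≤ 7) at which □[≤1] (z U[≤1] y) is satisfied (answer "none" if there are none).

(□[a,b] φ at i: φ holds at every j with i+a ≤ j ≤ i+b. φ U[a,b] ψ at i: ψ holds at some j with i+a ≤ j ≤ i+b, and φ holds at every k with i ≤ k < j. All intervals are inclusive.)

Evaluate at each i in [0,7]:
  i=0: ✗ (fails at j=0)
  i=1: ✗ (fails at j=2)
  i=2: ✗ (fails at j=2)
  i=3: ✗ (fails at j=3)
  i=4: ✗ (fails at j=4)
  i=5: ✗ (fails at j=5)
  i=6: ✓ (all of [6,7])
  i=7: ✓ (all of [7,8])

6, 7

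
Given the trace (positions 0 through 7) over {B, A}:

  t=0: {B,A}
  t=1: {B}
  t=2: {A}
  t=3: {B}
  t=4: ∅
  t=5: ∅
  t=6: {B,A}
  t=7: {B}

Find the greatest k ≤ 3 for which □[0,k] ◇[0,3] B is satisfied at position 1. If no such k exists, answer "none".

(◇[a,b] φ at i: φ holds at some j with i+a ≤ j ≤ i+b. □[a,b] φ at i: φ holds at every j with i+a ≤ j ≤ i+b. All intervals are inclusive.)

3

◇[0,3] B must hold from j=1 onward; find where it first fails.
  j=1: holds
  j=2: holds
  j=3: holds
  j=4: holds
Holds through j=4; largest k = 3.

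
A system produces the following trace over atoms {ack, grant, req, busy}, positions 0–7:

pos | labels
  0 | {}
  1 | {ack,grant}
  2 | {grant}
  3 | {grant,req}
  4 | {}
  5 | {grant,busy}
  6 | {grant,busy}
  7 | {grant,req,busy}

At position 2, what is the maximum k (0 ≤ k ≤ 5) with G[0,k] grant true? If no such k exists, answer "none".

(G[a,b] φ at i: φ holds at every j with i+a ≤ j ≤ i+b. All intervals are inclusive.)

grant must hold from j=2 onward; find where it first fails.
  j=2: holds
  j=3: holds
  j=4: fails
Holds on [2,3], so largest k = 1.

1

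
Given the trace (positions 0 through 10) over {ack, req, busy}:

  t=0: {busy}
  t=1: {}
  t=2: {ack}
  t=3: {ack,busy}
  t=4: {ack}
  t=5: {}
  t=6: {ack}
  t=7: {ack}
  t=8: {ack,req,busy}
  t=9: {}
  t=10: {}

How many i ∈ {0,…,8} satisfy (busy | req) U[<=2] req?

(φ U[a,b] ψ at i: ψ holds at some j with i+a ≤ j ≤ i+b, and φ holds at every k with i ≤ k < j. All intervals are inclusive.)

Evaluate at each i in [0,8]:
  i=0: ✗ (no rhs in [0,2])
  i=1: ✗ (no rhs in [1,3])
  i=2: ✗ (no rhs in [2,4])
  i=3: ✗ (no rhs in [3,5])
  i=4: ✗ (no rhs in [4,6])
  i=5: ✗ (no rhs in [5,7])
  i=6: ✗ (lhs fails at k=6 before rhs at j=8)
  i=7: ✗ (lhs fails at k=7 before rhs at j=8)
  i=8: ✓ (rhs at j=8)
Positions where it holds: {8} → 1.

1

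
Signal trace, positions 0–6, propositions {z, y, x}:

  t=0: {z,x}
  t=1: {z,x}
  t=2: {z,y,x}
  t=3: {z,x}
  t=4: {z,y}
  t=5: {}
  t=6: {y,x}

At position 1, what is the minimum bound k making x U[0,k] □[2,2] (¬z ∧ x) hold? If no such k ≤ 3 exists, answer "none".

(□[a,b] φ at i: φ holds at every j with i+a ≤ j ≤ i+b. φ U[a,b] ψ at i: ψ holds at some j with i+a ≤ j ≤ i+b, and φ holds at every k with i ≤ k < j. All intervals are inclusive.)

3

Need earliest j ≥ 1 with □[2,2] (¬z ∧ x), and x at every k in [1,j-1].
  j=1: rhs fails.
  j=2: rhs fails.
  j=3: rhs fails.
  j=4: rhs holds; lhs holds on [1,3]. k = 3.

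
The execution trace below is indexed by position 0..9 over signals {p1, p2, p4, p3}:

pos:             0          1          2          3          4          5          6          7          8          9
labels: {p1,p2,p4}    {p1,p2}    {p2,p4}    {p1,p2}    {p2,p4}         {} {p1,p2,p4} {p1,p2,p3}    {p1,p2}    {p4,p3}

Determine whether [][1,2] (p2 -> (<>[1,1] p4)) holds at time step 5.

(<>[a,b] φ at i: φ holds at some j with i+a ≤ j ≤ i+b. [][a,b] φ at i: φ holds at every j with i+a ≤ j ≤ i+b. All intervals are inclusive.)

Check (p2 -> (<>[1,1] p4)) at every j in [6,7]:
  j=6: antecedent true; consequent fails (none in [7,7]) → ✗
  j=7: antecedent true; consequent fails (none in [8,8]) → ✗
Fails at j=6 → formula fails.

No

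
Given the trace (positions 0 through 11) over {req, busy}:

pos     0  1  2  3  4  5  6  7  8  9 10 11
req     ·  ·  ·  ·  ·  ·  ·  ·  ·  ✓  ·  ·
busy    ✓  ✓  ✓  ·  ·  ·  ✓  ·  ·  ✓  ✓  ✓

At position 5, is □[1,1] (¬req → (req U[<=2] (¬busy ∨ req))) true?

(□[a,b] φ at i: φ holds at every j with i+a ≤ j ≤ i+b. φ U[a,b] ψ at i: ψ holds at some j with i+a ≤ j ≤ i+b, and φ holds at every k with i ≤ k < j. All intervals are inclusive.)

False

Check (¬req → (req U[<=2] (¬busy ∨ req))) at every j in [6,6]:
  j=6: antecedent true; consequent fails → ✗
Fails at j=6 → formula fails.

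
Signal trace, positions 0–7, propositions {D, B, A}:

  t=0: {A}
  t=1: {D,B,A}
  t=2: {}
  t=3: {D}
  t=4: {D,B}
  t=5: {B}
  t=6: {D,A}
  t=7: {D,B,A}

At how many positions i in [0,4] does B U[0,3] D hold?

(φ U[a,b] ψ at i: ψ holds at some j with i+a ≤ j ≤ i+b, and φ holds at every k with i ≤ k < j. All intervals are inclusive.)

3

Evaluate at each i in [0,4]:
  i=0: ✗ (lhs fails at k=0 before rhs at j=1)
  i=1: ✓ (rhs at j=1)
  i=2: ✗ (lhs fails at k=2 before rhs at j=3)
  i=3: ✓ (rhs at j=3)
  i=4: ✓ (rhs at j=4)
Positions where it holds: {1, 3, 4} → 3.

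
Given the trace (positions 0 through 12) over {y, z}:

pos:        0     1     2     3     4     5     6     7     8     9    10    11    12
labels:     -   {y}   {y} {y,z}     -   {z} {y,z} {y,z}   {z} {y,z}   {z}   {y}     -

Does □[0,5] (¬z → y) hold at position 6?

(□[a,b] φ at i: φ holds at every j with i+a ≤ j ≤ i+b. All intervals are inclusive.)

Check (¬z → y) at every j in [6,11]:
  j=6: antecedent false → ✓
  j=7: antecedent false → ✓
  j=8: antecedent false → ✓
  j=9: antecedent false → ✓
  j=10: antecedent false → ✓
  j=11: antecedent true; consequent true → ✓
All positions satisfy it → formula holds.

Holds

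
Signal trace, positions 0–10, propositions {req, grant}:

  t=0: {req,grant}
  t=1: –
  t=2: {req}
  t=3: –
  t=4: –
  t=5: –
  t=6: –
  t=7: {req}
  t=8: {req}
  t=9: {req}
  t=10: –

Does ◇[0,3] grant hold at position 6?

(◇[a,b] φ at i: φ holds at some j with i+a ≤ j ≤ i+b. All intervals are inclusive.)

Does not hold

Check grant at each j in [6,9]:
  j=6: false
  j=7: false
  j=8: false
  j=9: false
No position in the window satisfies it → formula fails.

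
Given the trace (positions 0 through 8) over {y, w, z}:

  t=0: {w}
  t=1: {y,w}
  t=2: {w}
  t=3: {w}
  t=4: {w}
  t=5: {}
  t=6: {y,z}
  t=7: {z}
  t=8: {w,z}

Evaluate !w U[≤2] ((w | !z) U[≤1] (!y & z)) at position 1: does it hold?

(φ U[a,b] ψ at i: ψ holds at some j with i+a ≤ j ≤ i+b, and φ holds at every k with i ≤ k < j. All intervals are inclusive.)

No

Need some j in [1,3] with ((w | !z) U[≤1] (!y & z)), and !w at every k in [1,j-1].
  j=1: ((w | !z) U[≤1] (!y & z)) — fails.
  j=2: ((w | !z) U[≤1] (!y & z)) — fails.
  j=3: ((w | !z) U[≤1] (!y & z)) — fails.
No j in the window works → until fails.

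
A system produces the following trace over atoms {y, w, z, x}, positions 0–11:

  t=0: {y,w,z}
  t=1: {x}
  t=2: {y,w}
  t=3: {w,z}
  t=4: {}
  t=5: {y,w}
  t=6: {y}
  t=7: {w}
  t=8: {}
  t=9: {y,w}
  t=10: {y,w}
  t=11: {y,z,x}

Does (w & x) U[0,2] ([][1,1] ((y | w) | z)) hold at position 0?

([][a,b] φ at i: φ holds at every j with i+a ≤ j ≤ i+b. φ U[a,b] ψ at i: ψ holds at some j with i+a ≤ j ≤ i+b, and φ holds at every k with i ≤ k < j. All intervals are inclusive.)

No

Need some j in [0,2] with [][1,1] ((y | w) | z), and (w & x) at every k in [0,j-1].
  j=0: [][1,1] ((y | w) | z) — fails at 1.
  j=1: [][1,1] ((y | w) | z) holds, but (w & x) fails at k=0 → not this j.
  j=2: [][1,1] ((y | w) | z) holds, but (w & x) fails at k=0 → not this j.
No j in the window works → until fails.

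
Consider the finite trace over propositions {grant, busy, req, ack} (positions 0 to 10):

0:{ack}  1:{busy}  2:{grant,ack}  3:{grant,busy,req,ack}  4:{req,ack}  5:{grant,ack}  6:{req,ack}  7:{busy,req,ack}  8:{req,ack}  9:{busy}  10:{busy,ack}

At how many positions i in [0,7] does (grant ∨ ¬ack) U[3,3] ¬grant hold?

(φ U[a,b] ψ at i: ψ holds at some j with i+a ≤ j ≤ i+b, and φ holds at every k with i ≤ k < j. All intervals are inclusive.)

Evaluate at each i in [0,7]:
  i=0: ✗ (no rhs in [3,3])
  i=1: ✓ (rhs at j=4; lhs holds on [1,3])
  i=2: ✗ (no rhs in [5,5])
  i=3: ✗ (lhs fails at k=4 before rhs at j=6)
  i=4: ✗ (lhs fails at k=4 before rhs at j=7)
  i=5: ✗ (lhs fails at k=6 before rhs at j=8)
  i=6: ✗ (lhs fails at k=6 before rhs at j=9)
  i=7: ✗ (lhs fails at k=7 before rhs at j=10)
Positions where it holds: {1} → 1.

1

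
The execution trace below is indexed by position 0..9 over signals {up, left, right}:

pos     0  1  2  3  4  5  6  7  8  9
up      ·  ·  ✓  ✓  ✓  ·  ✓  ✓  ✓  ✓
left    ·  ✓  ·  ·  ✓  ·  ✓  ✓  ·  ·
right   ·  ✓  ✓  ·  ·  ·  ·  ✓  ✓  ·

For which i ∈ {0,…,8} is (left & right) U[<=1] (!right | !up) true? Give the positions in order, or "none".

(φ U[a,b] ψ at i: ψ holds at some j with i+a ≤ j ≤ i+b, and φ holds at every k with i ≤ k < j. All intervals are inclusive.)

0, 1, 3, 4, 5, 6

Evaluate at each i in [0,8]:
  i=0: ✓ (rhs at j=0)
  i=1: ✓ (rhs at j=1)
  i=2: ✗ (lhs fails at k=2 before rhs at j=3)
  i=3: ✓ (rhs at j=3)
  i=4: ✓ (rhs at j=4)
  i=5: ✓ (rhs at j=5)
  i=6: ✓ (rhs at j=6)
  i=7: ✗ (no rhs in [7,8])
  i=8: ✗ (lhs fails at k=8 before rhs at j=9)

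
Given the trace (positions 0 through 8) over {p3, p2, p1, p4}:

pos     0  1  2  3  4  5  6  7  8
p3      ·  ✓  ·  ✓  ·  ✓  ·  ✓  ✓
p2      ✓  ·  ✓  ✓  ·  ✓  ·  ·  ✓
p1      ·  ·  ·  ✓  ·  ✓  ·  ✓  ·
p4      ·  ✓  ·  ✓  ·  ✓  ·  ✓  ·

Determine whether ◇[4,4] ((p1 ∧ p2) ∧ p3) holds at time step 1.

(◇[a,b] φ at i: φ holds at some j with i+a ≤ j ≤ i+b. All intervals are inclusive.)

Check ((p1 ∧ p2) ∧ p3) at each j in [5,5]:
  j=5: true
Found at j=5 → formula holds.

Yes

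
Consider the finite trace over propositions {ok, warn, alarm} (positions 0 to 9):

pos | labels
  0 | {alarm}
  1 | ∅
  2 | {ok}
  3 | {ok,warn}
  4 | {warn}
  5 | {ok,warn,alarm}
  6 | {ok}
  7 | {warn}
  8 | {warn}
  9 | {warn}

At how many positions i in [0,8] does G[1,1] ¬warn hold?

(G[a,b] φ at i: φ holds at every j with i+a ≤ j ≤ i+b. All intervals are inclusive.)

Evaluate at each i in [0,8]:
  i=0: ✓ (all of [1,1])
  i=1: ✓ (all of [2,2])
  i=2: ✗ (fails at j=3)
  i=3: ✗ (fails at j=4)
  i=4: ✗ (fails at j=5)
  i=5: ✓ (all of [6,6])
  i=6: ✗ (fails at j=7)
  i=7: ✗ (fails at j=8)
  i=8: ✗ (fails at j=9)
Positions where it holds: {0, 1, 5} → 3.

3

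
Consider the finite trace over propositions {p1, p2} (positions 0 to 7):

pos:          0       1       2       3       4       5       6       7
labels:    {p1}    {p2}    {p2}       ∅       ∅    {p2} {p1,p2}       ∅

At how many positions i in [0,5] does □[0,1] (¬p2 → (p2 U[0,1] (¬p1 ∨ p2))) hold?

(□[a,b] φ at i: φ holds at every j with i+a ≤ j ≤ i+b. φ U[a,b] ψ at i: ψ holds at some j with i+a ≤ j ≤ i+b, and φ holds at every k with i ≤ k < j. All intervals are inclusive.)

5

Evaluate at each i in [0,5]:
  i=0: ✗ (fails at j=0)
  i=1: ✓ (all of [1,2])
  i=2: ✓ (all of [2,3])
  i=3: ✓ (all of [3,4])
  i=4: ✓ (all of [4,5])
  i=5: ✓ (all of [5,6])
Positions where it holds: {1, 2, 3, 4, 5} → 5.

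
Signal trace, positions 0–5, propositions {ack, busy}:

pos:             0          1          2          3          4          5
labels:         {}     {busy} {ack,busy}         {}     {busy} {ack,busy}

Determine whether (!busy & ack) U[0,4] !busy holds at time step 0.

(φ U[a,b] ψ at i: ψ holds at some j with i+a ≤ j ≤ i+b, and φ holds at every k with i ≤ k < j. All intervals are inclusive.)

Need some j in [0,4] with !busy, and (!busy & ack) at every k in [0,j-1].
  j=0: !busy holds; no prefix to check → satisfied.

Holds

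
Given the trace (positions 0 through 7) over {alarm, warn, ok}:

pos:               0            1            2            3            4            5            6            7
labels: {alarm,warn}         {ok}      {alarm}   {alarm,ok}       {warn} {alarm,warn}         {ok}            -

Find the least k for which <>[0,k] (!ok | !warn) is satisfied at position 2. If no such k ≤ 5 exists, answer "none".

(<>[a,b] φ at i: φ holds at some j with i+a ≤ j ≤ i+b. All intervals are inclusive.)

Scan j = 2,3,… for (!ok | !warn):
  j=2: holds
First hit at j=2, so smallest k = 2-2 = 0.

0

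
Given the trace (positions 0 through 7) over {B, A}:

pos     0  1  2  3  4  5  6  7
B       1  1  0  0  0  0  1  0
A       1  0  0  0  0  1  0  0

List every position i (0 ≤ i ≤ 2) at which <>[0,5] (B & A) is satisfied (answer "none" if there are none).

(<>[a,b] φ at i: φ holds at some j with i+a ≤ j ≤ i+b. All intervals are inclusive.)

Evaluate at each i in [0,2]:
  i=0: ✓ (witness j=0)
  i=1: ✗ (none in [1,6])
  i=2: ✗ (none in [2,7])

0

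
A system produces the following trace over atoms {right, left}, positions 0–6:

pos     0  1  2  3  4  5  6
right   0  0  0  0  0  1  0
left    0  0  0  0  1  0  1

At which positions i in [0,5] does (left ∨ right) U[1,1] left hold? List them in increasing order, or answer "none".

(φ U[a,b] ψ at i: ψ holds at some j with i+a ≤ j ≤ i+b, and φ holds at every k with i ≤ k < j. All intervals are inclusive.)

5

Evaluate at each i in [0,5]:
  i=0: ✗ (no rhs in [1,1])
  i=1: ✗ (no rhs in [2,2])
  i=2: ✗ (no rhs in [3,3])
  i=3: ✗ (lhs fails at k=3 before rhs at j=4)
  i=4: ✗ (no rhs in [5,5])
  i=5: ✓ (rhs at j=6; lhs holds on [5,5])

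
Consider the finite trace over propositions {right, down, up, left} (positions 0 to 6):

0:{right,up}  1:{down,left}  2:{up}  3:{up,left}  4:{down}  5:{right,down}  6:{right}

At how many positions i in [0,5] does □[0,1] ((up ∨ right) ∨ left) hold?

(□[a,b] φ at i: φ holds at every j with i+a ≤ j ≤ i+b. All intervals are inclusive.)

4

Evaluate at each i in [0,5]:
  i=0: ✓ (all of [0,1])
  i=1: ✓ (all of [1,2])
  i=2: ✓ (all of [2,3])
  i=3: ✗ (fails at j=4)
  i=4: ✗ (fails at j=4)
  i=5: ✓ (all of [5,6])
Positions where it holds: {0, 1, 2, 5} → 4.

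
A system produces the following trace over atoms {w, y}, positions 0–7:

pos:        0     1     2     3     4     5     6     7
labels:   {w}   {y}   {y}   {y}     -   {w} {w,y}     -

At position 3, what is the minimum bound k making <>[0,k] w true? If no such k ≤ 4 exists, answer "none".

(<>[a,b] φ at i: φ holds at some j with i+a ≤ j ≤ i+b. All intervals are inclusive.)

Scan j = 3,4,… for w:
  j=3: fails
  j=4: fails
  j=5: holds
First hit at j=5, so smallest k = 5-3 = 2.

2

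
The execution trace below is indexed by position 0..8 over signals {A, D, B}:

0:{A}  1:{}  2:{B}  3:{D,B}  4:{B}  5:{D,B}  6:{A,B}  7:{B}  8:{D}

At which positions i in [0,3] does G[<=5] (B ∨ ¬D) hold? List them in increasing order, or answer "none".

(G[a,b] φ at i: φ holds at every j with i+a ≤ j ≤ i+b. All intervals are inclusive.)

Evaluate at each i in [0,3]:
  i=0: ✓ (all of [0,5])
  i=1: ✓ (all of [1,6])
  i=2: ✓ (all of [2,7])
  i=3: ✗ (fails at j=8)

0, 1, 2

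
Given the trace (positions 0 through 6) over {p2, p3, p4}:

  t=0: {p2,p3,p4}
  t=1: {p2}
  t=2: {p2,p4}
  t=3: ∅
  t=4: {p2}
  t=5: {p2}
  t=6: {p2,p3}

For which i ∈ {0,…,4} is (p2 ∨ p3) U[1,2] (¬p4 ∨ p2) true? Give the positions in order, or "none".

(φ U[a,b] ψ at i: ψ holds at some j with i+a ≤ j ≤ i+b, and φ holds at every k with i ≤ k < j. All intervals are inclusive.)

0, 1, 2, 4

Evaluate at each i in [0,4]:
  i=0: ✓ (rhs at j=1; lhs holds on [0,0])
  i=1: ✓ (rhs at j=2; lhs holds on [1,1])
  i=2: ✓ (rhs at j=3; lhs holds on [2,2])
  i=3: ✗ (lhs fails at k=3 before rhs at j=4)
  i=4: ✓ (rhs at j=5; lhs holds on [4,4])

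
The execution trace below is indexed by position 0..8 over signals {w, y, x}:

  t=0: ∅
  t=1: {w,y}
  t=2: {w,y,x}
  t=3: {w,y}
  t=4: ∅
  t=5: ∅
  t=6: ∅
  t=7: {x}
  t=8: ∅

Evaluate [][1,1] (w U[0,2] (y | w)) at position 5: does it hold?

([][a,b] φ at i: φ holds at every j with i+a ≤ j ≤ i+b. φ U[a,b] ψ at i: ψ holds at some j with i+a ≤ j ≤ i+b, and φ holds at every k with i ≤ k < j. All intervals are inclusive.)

No

Check (w U[0,2] (y | w)) at every j in [6,6]:
  j=6: fails
Fails at j=6 → formula fails.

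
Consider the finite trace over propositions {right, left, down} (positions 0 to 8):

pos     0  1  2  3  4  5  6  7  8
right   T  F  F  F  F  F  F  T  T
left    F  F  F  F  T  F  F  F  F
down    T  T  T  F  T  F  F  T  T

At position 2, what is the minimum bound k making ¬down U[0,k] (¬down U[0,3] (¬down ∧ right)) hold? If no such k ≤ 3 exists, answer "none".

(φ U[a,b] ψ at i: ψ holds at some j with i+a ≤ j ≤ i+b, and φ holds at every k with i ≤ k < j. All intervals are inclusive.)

Need earliest j ≥ 2 with (¬down U[0,3] (¬down ∧ right)), and ¬down at every k in [2,j-1].
  j=2: rhs fails.
  j=3: rhs fails.
  j=4: rhs fails.
  j=5: rhs fails.
No witness within the range → none.

none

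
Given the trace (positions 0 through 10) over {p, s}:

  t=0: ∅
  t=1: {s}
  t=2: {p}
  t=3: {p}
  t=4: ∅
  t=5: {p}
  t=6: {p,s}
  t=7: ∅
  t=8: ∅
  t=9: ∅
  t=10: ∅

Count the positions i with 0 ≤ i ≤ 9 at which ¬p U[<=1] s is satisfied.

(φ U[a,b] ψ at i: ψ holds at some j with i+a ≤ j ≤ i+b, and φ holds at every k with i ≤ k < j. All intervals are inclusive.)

3

Evaluate at each i in [0,9]:
  i=0: ✓ (rhs at j=1; lhs holds on [0,0])
  i=1: ✓ (rhs at j=1)
  i=2: ✗ (no rhs in [2,3])
  i=3: ✗ (no rhs in [3,4])
  i=4: ✗ (no rhs in [4,5])
  i=5: ✗ (lhs fails at k=5 before rhs at j=6)
  i=6: ✓ (rhs at j=6)
  i=7: ✗ (no rhs in [7,8])
  i=8: ✗ (no rhs in [8,9])
  i=9: ✗ (no rhs in [9,10])
Positions where it holds: {0, 1, 6} → 3.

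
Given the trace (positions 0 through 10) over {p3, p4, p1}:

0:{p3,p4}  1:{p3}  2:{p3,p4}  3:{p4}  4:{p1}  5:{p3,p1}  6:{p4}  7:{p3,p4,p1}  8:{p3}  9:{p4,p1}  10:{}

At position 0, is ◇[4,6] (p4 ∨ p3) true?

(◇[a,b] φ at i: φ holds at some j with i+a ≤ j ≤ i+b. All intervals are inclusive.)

Check (p4 ∨ p3) at each j in [4,6]:
  j=4: false
  j=5: true
  j=6: true
Found at j=5 → formula holds.

True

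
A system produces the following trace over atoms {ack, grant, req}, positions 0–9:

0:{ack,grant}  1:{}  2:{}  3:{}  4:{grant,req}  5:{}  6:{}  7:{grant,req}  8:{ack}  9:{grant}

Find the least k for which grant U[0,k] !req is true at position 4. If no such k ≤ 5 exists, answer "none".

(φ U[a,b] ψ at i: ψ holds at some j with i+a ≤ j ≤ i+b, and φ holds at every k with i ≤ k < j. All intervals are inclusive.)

1

Need earliest j ≥ 4 with !req, and grant at every k in [4,j-1].
  j=4: rhs fails.
  j=5: rhs holds; lhs holds on [4,4]. k = 1.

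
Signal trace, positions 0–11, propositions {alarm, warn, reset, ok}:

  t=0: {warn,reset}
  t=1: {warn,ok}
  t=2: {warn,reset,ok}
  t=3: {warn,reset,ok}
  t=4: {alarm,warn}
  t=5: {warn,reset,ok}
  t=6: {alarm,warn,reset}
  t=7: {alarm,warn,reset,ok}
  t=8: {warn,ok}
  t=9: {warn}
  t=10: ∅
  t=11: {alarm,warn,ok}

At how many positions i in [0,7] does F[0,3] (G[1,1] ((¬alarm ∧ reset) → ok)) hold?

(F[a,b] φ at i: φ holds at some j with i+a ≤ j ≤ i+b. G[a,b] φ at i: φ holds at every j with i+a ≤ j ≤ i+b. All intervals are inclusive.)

8

Evaluate at each i in [0,7]:
  i=0: ✓ (witness j=0)
  i=1: ✓ (witness j=1)
  i=2: ✓ (witness j=2)
  i=3: ✓ (witness j=3)
  i=4: ✓ (witness j=4)
  i=5: ✓ (witness j=5)
  i=6: ✓ (witness j=6)
  i=7: ✓ (witness j=7)
Positions where it holds: {0, 1, 2, 3, 4, 5, 6, 7} → 8.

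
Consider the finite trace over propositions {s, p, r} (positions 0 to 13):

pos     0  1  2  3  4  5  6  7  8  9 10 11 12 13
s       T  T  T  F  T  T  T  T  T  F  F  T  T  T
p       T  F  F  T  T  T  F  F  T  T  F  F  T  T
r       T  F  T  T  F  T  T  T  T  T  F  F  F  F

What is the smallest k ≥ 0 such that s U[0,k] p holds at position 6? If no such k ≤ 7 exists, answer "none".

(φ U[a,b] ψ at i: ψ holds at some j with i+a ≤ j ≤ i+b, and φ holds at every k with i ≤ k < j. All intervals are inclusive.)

2

Need earliest j ≥ 6 with p, and s at every k in [6,j-1].
  j=6: rhs fails.
  j=7: rhs fails.
  j=8: rhs holds; lhs holds on [6,7]. k = 2.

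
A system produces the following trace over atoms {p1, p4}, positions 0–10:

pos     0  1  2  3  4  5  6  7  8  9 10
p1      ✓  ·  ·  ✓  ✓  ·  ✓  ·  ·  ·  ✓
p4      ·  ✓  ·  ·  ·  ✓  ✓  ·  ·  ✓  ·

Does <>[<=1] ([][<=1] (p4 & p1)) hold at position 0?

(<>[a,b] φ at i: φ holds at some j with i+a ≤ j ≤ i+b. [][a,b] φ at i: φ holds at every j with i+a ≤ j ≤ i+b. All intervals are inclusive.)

Check [][<=1] (p4 & p1) at each j in [0,1]:
  j=0: fails at 0
  j=1: fails at 1
No position in the window satisfies it → formula fails.

No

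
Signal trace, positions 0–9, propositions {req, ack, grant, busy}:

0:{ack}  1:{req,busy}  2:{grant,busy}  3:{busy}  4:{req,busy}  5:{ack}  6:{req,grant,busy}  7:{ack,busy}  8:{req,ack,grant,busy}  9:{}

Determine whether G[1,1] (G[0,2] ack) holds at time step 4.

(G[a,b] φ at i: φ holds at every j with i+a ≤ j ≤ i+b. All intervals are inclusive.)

False

Check G[0,2] ack at every j in [5,5]:
  j=5: fails at 6
Fails at j=5 → formula fails.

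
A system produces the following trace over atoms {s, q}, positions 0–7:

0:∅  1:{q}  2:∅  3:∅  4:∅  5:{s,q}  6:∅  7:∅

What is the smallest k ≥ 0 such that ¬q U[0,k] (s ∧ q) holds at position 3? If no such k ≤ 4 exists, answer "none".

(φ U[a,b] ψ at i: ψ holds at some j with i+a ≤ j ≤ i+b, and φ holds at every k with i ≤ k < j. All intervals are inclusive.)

2

Need earliest j ≥ 3 with (s ∧ q), and ¬q at every k in [3,j-1].
  j=3: rhs fails.
  j=4: rhs fails.
  j=5: rhs holds; lhs holds on [3,4]. k = 2.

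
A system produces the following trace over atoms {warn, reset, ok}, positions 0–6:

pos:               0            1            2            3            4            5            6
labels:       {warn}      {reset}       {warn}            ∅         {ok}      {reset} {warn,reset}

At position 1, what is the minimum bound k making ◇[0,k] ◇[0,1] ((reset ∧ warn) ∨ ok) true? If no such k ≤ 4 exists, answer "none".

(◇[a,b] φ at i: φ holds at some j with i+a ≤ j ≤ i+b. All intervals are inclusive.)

Scan j = 1,2,… for ◇[0,1] ((reset ∧ warn) ∨ ok):
  j=1: fails
  j=2: fails
  j=3: holds
First hit at j=3, so smallest k = 3-1 = 2.

2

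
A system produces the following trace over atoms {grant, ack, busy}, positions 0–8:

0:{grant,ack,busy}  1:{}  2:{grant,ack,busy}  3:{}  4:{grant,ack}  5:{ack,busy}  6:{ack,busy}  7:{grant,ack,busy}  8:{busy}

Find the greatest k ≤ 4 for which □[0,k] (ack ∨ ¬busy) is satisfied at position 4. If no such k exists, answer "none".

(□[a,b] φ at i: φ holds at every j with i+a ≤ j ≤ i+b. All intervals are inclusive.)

(ack ∨ ¬busy) must hold from j=4 onward; find where it first fails.
  j=4: holds
  j=5: holds
  j=6: holds
  j=7: holds
  j=8: fails
Holds on [4,7], so largest k = 3.

3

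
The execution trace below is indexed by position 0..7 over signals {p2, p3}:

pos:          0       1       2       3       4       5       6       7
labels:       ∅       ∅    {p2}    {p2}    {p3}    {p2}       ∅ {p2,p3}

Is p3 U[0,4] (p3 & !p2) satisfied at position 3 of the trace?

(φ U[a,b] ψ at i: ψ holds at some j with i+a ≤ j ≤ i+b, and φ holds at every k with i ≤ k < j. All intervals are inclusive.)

Need some j in [3,7] with (p3 & !p2), and p3 at every k in [3,j-1].
  j=3: (p3 & !p2) false.
  j=4: (p3 & !p2) holds, but p3 fails at k=3 → not this j.
  j=5: (p3 & !p2) false.
  j=6: (p3 & !p2) false.
  j=7: (p3 & !p2) false.
No j in the window works → until fails.

Does not hold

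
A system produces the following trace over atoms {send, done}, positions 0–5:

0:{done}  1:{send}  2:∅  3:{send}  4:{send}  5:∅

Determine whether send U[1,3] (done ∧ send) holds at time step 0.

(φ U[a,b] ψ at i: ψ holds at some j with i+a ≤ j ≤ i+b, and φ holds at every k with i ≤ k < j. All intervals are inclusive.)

No

Need some j in [1,3] with (done ∧ send), and send at every k in [0,j-1].
  j=1: (done ∧ send) false.
  j=2: (done ∧ send) false.
  j=3: (done ∧ send) false.
No j in the window works → until fails.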